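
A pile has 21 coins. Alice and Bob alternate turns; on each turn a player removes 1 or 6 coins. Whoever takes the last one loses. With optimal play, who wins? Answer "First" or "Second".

First

i:   0  1  2  3  4  5  6  7  8  9 10 11 12 13 14 15 16 17 18 19 20 21
     W  L  W  L  W  L  W  W  L  W  L  W  L  W  W  L  W  L  W  L  W  W
Position 21 is W, so the first player wins.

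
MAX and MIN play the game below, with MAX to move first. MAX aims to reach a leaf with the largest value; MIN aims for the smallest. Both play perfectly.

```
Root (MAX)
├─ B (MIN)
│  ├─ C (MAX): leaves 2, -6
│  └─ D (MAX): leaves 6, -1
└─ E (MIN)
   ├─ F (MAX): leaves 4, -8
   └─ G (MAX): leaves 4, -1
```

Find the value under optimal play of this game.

C (MAX): max(2, -6) = 2
D (MAX): max(6, -1) = 6
B (MIN): min(2, 6) = 2
F (MAX): max(4, -8) = 4
G (MAX): max(4, -1) = 4
E (MIN): min(4, 4) = 4
Root (MAX): max(2, 4) = 4

4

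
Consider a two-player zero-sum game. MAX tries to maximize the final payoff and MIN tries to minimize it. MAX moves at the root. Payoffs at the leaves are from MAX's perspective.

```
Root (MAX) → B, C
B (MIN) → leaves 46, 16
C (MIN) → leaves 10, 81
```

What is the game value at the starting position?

16

B (MIN): min(46, 16) = 16
C (MIN): min(10, 81) = 10
Root (MAX): max(16, 10) = 16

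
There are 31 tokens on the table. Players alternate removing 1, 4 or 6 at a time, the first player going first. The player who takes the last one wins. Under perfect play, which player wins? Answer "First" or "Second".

i:   0  1  2  3  4  5  6  7  8  9 10 11 12 13 14 15 16 17 18 19 20 21 22 23 24 25 26 27 28 29 30 31
     L  W  L  W  W  L  W  L  W  W  L  W  L  W  W  L  W  L  W  W  L  W  L  W  W  L  W  L  W  W  L  W
Position 31 is W, so the first player wins.

First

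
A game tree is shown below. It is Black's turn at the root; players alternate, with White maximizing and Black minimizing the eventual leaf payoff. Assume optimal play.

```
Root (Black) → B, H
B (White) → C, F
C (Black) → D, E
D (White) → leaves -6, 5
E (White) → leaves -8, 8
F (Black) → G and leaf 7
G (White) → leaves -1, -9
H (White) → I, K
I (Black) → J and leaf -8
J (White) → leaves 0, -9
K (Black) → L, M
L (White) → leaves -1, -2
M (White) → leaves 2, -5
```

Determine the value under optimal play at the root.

-1

D (White): max(-6, 5) = 5
E (White): max(-8, 8) = 8
C (Black): min(5, 8) = 5
G (White): max(-1, -9) = -1
F (Black): min(-1, 7) = -1
B (White): max(5, -1) = 5
J (White): max(0, -9) = 0
I (Black): min(0, -8) = -8
L (White): max(-1, -2) = -1
M (White): max(2, -5) = 2
K (Black): min(-1, 2) = -1
H (White): max(-8, -1) = -1
Root (Black): min(5, -1) = -1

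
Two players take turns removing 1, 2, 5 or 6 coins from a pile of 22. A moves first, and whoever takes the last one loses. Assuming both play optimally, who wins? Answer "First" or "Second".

Compute winning (W) and losing (L) positions by backward induction:
i:   0  1  2  3  4  5  6  7  8  9 10 11 12 13 14 15 16 17 18 19 20 21 22
     W  L  W  W  L  W  W  W  L  W  W  L  W  W  W  L  W  W  L  W  W  W  L
Position 22 is L, so the second player wins.

Second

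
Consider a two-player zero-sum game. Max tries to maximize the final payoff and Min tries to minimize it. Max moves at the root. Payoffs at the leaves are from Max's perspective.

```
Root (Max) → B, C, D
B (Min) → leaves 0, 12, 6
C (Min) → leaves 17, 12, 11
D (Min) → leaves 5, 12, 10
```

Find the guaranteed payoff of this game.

11

B (Min): min(0, 12, 6) = 0
C (Min): min(17, 12, 11) = 11
D (Min): min(5, 12, 10) = 5
Root (Max): max(0, 11, 5) = 11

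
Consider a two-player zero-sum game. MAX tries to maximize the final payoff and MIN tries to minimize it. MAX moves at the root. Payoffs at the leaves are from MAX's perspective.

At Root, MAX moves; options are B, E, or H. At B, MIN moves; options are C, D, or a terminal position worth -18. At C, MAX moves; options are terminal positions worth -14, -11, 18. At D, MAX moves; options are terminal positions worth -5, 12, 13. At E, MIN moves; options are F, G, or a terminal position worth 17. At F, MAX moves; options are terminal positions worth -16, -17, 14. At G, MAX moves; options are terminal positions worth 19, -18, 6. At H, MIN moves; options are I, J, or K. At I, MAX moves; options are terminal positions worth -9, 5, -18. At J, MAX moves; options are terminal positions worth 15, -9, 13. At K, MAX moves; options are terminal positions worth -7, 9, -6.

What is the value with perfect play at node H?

5

I: max(-9, 5, -18) = 5
J: max(15, -9, 13) = 15
K: max(-7, 9, -6) = 9
H: min(5, 15, 9) = 5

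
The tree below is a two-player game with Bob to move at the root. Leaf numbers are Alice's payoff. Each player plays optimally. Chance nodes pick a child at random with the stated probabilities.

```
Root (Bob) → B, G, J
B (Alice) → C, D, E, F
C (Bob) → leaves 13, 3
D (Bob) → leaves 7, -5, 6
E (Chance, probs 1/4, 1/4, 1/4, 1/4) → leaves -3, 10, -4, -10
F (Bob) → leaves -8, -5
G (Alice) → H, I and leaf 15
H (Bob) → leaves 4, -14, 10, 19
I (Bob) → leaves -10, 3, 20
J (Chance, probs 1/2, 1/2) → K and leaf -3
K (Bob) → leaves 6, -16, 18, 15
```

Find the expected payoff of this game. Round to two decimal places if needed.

-9.5

C (Bob): min(13, 3) = 3
D (Bob): min(7, -5, 6) = -5
E (Chance): 1/4·-3 + 1/4·10 + 1/4·-4 + 1/4·-10 = -1.75
F (Bob): min(-8, -5) = -8
B (Alice): max(3, -5, -1.75, -8) = 3
H (Bob): min(4, -14, 10, 19) = -14
I (Bob): min(-10, 3, 20) = -10
G (Alice): max(-14, -10, 15) = 15
K (Bob): min(6, -16, 18, 15) = -16
J (Chance): 1/2·-16 + 1/2·-3 = -9.5
Root (Bob): min(3, 15, -9.5) = -9.5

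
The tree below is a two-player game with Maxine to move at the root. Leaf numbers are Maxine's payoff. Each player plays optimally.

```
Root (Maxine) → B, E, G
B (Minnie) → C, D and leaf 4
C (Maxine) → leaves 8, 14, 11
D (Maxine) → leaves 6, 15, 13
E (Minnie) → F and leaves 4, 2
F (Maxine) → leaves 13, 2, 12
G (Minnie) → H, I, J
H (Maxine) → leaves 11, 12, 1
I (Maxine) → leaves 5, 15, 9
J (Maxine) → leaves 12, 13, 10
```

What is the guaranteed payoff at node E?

F: max(13, 2, 12) = 13
E: min(13, 4, 2) = 2

2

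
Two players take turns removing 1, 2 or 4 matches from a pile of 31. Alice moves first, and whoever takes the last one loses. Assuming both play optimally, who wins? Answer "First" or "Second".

Second

Compute winning (W) and losing (L) positions by backward induction:
i:   0  1  2  3  4  5  6  7  8  9 10 11 12 13 14 15 16 17 18 19 20 21 22 23 24 25 26 27 28 29 30 31
     W  L  W  W  L  W  W  L  W  W  L  W  W  L  W  W  L  W  W  L  W  W  L  W  W  L  W  W  L  W  W  L
Position 31 is L, so the second player wins.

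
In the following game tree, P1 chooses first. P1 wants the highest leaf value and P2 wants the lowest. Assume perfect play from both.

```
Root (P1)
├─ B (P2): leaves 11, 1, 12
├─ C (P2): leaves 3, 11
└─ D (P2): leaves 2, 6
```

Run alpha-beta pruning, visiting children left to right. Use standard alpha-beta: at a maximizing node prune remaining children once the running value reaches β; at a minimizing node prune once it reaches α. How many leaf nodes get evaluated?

B [α=-∞,β=+∞]: v=1
C [α=1,β=+∞]: v=3
D [α=3,β=+∞]: v=2 after child 1 ≤ α → α-cutoff, skip 1
Root [α=-∞,β=+∞]: v=3
Leaves evaluated: 6 of 7.

6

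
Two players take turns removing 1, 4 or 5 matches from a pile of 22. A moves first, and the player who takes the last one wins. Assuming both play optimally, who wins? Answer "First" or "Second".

W/L table (W = player to move can force a win):
i:   0  1  2  3  4  5  6  7  8  9 10 11 12 13 14 15 16 17 18 19 20 21 22
     L  W  L  W  W  W  W  W  L  W  L  W  W  W  W  W  L  W  L  W  W  W  W
Position 22 is W, so the first player wins.

First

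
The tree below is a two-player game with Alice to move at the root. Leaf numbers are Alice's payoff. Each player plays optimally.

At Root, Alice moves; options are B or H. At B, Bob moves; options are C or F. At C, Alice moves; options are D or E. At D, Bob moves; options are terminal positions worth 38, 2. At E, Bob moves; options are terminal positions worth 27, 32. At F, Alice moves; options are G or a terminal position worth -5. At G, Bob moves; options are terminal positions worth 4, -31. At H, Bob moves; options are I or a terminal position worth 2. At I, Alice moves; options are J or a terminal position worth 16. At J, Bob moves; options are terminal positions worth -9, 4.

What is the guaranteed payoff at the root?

2

D (Bob): min(38, 2) = 2
E (Bob): min(27, 32) = 27
C (Alice): max(2, 27) = 27
G (Bob): min(4, -31) = -31
F (Alice): max(-31, -5) = -5
B (Bob): min(27, -5) = -5
J (Bob): min(-9, 4) = -9
I (Alice): max(-9, 16) = 16
H (Bob): min(16, 2) = 2
Root (Alice): max(-5, 2) = 2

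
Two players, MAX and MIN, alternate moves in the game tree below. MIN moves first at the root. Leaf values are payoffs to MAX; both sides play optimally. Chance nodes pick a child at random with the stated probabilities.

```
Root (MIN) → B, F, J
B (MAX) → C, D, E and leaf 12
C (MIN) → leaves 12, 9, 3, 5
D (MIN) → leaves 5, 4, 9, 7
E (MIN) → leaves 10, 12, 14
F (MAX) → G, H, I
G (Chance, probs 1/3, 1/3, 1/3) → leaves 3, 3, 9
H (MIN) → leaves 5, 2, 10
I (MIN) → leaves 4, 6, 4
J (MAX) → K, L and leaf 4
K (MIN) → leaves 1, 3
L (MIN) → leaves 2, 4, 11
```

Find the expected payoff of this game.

C (MIN): min(12, 9, 3, 5) = 3
D (MIN): min(5, 4, 9, 7) = 4
E (MIN): min(10, 12, 14) = 10
B (MAX): max(3, 4, 10, 12) = 12
G (Chance): 1/3·3 + 1/3·3 + 1/3·9 = 5
H (MIN): min(5, 2, 10) = 2
I (MIN): min(4, 6, 4) = 4
F (MAX): max(5, 2, 4) = 5
K (MIN): min(1, 3) = 1
L (MIN): min(2, 4, 11) = 2
J (MAX): max(1, 2, 4) = 4
Root (MIN): min(12, 5, 4) = 4

4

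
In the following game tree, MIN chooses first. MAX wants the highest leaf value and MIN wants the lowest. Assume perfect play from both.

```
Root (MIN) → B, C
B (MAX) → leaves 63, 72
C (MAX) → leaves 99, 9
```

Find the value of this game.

72

B (MAX): max(63, 72) = 72
C (MAX): max(99, 9) = 99
Root (MIN): min(72, 99) = 72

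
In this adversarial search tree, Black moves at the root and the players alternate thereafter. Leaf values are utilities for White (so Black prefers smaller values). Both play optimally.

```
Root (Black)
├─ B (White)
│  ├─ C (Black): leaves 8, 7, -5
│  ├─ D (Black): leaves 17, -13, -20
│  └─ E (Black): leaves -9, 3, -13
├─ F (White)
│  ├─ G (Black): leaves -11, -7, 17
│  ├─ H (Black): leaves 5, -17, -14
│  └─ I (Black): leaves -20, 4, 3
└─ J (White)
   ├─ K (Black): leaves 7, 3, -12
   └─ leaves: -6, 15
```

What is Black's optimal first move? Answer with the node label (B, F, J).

F

C (Black): min(8, 7, -5) = -5
D (Black): min(17, -13, -20) = -20
E (Black): min(-9, 3, -13) = -13
B (White): max(-5, -20, -13) = -5
G (Black): min(-11, -7, 17) = -11
H (Black): min(5, -17, -14) = -17
I (Black): min(-20, 4, 3) = -20
F (White): max(-11, -17, -20) = -11
K (Black): min(7, 3, -12) = -12
J (White): max(-12, -6, 15) = 15
Root (Black): min(-5, -11, 15) = -11
Black picks the child with the lowest value: F (value -11).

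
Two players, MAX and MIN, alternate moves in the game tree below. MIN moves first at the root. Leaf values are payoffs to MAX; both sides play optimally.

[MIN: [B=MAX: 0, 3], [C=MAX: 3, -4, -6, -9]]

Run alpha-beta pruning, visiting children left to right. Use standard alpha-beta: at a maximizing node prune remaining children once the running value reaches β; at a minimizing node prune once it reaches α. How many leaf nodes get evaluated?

3

B [α=-∞,β=+∞]: v=3
C [α=-∞,β=3]: v=3 after child 1 ≥ β → β-cutoff, skip 3
Root [α=-∞,β=+∞]: v=3
Leaves evaluated: 3 of 6.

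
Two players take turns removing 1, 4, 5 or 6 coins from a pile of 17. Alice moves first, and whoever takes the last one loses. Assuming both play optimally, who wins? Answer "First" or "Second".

Positions where the player to move wins (W) vs loses (L):
i:   0  1  2  3  4  5  6  7  8  9 10 11 12 13 14 15 16 17
     W  L  W  L  W  W  W  W  W  W  L  W  L  W  W  W  W  W
Position 17 is W, so the first player wins.

First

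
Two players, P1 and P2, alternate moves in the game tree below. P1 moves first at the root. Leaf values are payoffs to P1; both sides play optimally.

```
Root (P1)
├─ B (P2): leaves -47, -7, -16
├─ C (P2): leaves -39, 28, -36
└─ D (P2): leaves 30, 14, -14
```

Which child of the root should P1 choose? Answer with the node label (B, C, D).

B (P2): min(-47, -7, -16) = -47
C (P2): min(-39, 28, -36) = -39
D (P2): min(30, 14, -14) = -14
Root (P1): max(-47, -39, -14) = -14
P1 picks the child with the highest value: D (value -14).

D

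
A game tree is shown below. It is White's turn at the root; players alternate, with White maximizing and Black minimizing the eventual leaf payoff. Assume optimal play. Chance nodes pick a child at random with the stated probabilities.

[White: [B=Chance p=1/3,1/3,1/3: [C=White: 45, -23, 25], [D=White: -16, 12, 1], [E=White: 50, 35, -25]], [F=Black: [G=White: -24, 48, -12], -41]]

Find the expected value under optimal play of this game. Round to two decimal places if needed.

35.67

C (White): max(45, -23, 25) = 45
D (White): max(-16, 12, 1) = 12
E (White): max(50, 35, -25) = 50
B (Chance): 1/3·45 + 1/3·12 + 1/3·50 = 35.67
G (White): max(-24, 48, -12) = 48
F (Black): min(48, -41) = -41
Root (White): max(35.67, -41) = 35.67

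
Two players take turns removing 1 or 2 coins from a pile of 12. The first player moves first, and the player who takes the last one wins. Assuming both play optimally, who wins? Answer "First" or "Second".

Positions where the player to move wins (W) vs loses (L):
i:   0  1  2  3  4  5  6  7  8  9 10 11 12
     L  W  W  L  W  W  L  W  W  L  W  W  L
Position 12 is L, so the second player wins.

Second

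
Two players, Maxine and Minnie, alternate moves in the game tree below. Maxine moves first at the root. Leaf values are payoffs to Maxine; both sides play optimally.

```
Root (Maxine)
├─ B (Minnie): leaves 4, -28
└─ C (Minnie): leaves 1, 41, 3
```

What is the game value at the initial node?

1

B (Minnie): min(4, -28) = -28
C (Minnie): min(1, 41, 3) = 1
Root (Maxine): max(-28, 1) = 1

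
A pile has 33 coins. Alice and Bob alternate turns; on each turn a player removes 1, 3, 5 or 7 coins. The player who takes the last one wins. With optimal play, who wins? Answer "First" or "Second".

Compute winning (W) and losing (L) positions by backward induction:
i:   0  1  2  3  4  5  6  7  8  9 10 11 12 13 14 15 16 17 18 19 20 21 22 23 24 25 26 27 28 29 30 31 32 33
     L  W  L  W  L  W  L  W  L  W  L  W  L  W  L  W  L  W  L  W  L  W  L  W  L  W  L  W  L  W  L  W  L  W
Position 33 is W, so the first player wins.

First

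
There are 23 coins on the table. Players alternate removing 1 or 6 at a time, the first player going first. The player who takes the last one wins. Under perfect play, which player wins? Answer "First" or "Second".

Compute winning (W) and losing (L) positions by backward induction:
i:   0  1  2  3  4  5  6  7  8  9 10 11 12 13 14 15 16 17 18 19 20 21 22 23
     L  W  L  W  L  W  W  L  W  L  W  L  W  W  L  W  L  W  L  W  W  L  W  L
Position 23 is L, so the second player wins.

Second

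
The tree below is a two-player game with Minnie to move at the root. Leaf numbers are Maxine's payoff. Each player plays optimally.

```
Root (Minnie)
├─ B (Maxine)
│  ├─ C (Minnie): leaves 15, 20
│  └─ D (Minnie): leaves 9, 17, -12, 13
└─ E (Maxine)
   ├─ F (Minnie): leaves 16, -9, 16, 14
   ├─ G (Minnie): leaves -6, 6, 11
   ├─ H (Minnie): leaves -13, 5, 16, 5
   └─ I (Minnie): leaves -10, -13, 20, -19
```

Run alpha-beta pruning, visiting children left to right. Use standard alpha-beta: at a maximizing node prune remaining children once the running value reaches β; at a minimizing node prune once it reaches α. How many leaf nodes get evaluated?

C [α=-∞,β=+∞]: v=15
D [α=15,β=+∞]: v=9 after child 1 ≤ α → α-cutoff, skip 3
B [α=-∞,β=+∞]: v=15
F [α=-∞,β=15]: v=-9
G [α=-9,β=15]: v=-6
H [α=-6,β=15]: v=-13 after child 1 ≤ α → α-cutoff, skip 3
I [α=-6,β=15]: v=-10 after child 1 ≤ α → α-cutoff, skip 3
E [α=-∞,β=15]: v=-6
Root [α=-∞,β=+∞]: v=-6
Leaves evaluated: 12 of 21.

12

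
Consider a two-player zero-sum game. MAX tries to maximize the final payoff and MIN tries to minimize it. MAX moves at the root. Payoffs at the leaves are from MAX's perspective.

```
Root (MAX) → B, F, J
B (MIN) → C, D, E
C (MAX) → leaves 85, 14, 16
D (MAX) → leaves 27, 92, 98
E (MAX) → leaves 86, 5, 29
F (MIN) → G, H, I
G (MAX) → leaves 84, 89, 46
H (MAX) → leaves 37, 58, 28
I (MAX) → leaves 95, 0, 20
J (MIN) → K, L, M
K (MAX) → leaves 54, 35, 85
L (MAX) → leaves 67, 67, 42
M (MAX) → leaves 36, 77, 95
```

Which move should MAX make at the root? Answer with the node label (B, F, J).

B

C (MAX): max(85, 14, 16) = 85
D (MAX): max(27, 92, 98) = 98
E (MAX): max(86, 5, 29) = 86
B (MIN): min(85, 98, 86) = 85
G (MAX): max(84, 89, 46) = 89
H (MAX): max(37, 58, 28) = 58
I (MAX): max(95, 0, 20) = 95
F (MIN): min(89, 58, 95) = 58
K (MAX): max(54, 35, 85) = 85
L (MAX): max(67, 67, 42) = 67
M (MAX): max(36, 77, 95) = 95
J (MIN): min(85, 67, 95) = 67
Root (MAX): max(85, 58, 67) = 85
MAX picks the child with the highest value: B (value 85).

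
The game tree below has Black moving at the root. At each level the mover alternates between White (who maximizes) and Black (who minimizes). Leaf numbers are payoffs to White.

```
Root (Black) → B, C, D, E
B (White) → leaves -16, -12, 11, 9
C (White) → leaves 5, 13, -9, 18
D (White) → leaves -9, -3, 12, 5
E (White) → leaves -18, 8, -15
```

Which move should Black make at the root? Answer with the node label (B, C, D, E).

E

B (White): max(-16, -12, 11, 9) = 11
C (White): max(5, 13, -9, 18) = 18
D (White): max(-9, -3, 12, 5) = 12
E (White): max(-18, 8, -15) = 8
Root (Black): min(11, 18, 12, 8) = 8
Black picks the child with the lowest value: E (value 8).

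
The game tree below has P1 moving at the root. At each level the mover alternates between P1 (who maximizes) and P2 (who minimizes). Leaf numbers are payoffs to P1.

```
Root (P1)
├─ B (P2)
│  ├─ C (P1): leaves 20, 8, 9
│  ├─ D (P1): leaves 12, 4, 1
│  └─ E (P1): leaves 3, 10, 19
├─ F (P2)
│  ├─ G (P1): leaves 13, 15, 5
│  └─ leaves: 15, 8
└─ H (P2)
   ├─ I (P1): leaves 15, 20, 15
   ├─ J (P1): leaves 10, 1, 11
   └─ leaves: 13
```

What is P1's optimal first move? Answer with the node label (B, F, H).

B

C (P1): max(20, 8, 9) = 20
D (P1): max(12, 4, 1) = 12
E (P1): max(3, 10, 19) = 19
B (P2): min(20, 12, 19) = 12
G (P1): max(13, 15, 5) = 15
F (P2): min(15, 15, 8) = 8
I (P1): max(15, 20, 15) = 20
J (P1): max(10, 1, 11) = 11
H (P2): min(20, 11, 13) = 11
Root (P1): max(12, 8, 11) = 12
P1 picks the child with the highest value: B (value 12).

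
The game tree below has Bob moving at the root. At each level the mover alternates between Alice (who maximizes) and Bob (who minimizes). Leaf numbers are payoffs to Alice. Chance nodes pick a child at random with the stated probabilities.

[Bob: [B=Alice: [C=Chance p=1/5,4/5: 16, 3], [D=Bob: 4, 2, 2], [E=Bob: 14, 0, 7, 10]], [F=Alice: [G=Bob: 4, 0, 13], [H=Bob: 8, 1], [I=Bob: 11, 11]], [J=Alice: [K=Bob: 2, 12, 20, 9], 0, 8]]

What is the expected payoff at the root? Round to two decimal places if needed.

C (Chance): 1/5·16 + 4/5·3 = 5.6
D (Bob): min(4, 2, 2) = 2
E (Bob): min(14, 0, 7, 10) = 0
B (Alice): max(5.6, 2, 0) = 5.6
G (Bob): min(4, 0, 13) = 0
H (Bob): min(8, 1) = 1
I (Bob): min(11, 11) = 11
F (Alice): max(0, 1, 11) = 11
K (Bob): min(2, 12, 20, 9) = 2
J (Alice): max(2, 0, 8) = 8
Root (Bob): min(5.6, 11, 8) = 5.6

5.6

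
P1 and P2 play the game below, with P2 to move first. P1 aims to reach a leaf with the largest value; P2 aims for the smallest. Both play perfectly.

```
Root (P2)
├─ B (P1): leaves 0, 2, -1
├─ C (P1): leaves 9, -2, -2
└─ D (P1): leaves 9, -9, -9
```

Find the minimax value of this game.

B (P1): max(0, 2, -1) = 2
C (P1): max(9, -2, -2) = 9
D (P1): max(9, -9, -9) = 9
Root (P2): min(2, 9, 9) = 2

2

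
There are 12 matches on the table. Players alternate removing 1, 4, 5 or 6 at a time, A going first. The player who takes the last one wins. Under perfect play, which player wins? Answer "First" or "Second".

Positions where the player to move wins (W) vs loses (L):
i:   0  1  2  3  4  5  6  7  8  9 10 11 12
     L  W  L  W  W  W  W  W  W  L  W  L  W
Position 12 is W, so the first player wins.

First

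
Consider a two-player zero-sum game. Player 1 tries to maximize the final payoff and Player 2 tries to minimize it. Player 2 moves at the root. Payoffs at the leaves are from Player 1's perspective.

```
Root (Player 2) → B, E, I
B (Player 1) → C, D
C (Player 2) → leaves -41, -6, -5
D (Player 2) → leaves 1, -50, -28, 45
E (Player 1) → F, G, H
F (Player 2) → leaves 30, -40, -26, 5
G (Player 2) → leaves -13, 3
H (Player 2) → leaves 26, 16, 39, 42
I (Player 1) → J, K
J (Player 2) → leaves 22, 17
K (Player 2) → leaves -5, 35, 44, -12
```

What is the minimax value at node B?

C: min(-41, -6, -5) = -41
D: min(1, -50, -28, 45) = -50
B: max(-41, -50) = -41

-41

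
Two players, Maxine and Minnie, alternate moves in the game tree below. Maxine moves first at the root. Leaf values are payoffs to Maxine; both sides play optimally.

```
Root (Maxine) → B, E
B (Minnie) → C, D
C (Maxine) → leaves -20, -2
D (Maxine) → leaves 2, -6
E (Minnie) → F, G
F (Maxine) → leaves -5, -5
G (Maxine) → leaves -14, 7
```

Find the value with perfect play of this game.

-2

C (Maxine): max(-20, -2) = -2
D (Maxine): max(2, -6) = 2
B (Minnie): min(-2, 2) = -2
F (Maxine): max(-5, -5) = -5
G (Maxine): max(-14, 7) = 7
E (Minnie): min(-5, 7) = -5
Root (Maxine): max(-2, -5) = -2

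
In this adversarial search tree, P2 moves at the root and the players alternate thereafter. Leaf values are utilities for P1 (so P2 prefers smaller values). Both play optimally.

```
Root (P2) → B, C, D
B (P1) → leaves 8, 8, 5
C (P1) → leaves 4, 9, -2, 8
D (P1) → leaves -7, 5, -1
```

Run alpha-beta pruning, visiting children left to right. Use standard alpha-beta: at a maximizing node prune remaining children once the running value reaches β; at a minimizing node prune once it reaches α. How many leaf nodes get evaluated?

B [α=-∞,β=+∞]: v=8
C [α=-∞,β=8]: v=9 after child 2 ≥ β → β-cutoff, skip 2
D [α=-∞,β=8]: v=5
Root [α=-∞,β=+∞]: v=5
Leaves evaluated: 8 of 10.

8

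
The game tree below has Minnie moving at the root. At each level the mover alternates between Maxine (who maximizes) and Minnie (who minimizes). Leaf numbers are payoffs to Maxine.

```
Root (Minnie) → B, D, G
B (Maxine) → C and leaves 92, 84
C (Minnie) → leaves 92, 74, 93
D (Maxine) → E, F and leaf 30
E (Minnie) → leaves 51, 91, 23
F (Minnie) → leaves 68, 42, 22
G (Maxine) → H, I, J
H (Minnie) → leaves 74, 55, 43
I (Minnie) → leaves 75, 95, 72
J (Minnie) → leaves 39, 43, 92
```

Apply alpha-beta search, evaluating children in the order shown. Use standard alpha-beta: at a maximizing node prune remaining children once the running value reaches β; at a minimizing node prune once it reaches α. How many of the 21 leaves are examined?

15

C [α=-∞,β=+∞]: v=74
B [α=-∞,β=+∞]: v=92
E [α=-∞,β=92]: v=23
F [α=23,β=92]: v=22
D [α=-∞,β=92]: v=30
H [α=-∞,β=30]: v=43
G [α=-∞,β=30]: v=43 after child 1 ≥ β → β-cutoff, skip 2
Root [α=-∞,β=+∞]: v=30
Leaves evaluated: 15 of 21.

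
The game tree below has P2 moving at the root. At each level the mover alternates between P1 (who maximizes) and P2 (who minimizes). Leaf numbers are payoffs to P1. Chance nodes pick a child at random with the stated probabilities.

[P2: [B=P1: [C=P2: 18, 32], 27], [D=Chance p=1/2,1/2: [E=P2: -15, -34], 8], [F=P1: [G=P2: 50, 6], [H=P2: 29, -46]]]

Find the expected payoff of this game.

C (P2): min(18, 32) = 18
B (P1): max(18, 27) = 27
E (P2): min(-15, -34) = -34
D (Chance): 1/2·-34 + 1/2·8 = -13
G (P2): min(50, 6) = 6
H (P2): min(29, -46) = -46
F (P1): max(6, -46) = 6
Root (P2): min(27, -13, 6) = -13

-13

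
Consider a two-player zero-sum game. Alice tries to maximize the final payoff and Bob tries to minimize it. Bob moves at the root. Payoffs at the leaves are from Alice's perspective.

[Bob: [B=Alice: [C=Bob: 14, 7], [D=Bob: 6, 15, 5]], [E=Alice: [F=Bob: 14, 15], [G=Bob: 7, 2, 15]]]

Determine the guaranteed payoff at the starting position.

7

C (Bob): min(14, 7) = 7
D (Bob): min(6, 15, 5) = 5
B (Alice): max(7, 5) = 7
F (Bob): min(14, 15) = 14
G (Bob): min(7, 2, 15) = 2
E (Alice): max(14, 2) = 14
Root (Bob): min(7, 14) = 7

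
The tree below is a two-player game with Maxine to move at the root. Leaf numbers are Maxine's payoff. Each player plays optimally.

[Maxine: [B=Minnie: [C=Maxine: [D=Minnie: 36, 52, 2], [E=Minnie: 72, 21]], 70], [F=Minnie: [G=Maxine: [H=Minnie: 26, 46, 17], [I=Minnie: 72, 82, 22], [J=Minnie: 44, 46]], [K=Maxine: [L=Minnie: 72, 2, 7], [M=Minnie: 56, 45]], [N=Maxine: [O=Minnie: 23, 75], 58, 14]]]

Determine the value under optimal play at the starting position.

44

D (Minnie): min(36, 52, 2) = 2
E (Minnie): min(72, 21) = 21
C (Maxine): max(2, 21) = 21
B (Minnie): min(21, 70) = 21
H (Minnie): min(26, 46, 17) = 17
I (Minnie): min(72, 82, 22) = 22
J (Minnie): min(44, 46) = 44
G (Maxine): max(17, 22, 44) = 44
L (Minnie): min(72, 2, 7) = 2
M (Minnie): min(56, 45) = 45
K (Maxine): max(2, 45) = 45
O (Minnie): min(23, 75) = 23
N (Maxine): max(23, 58, 14) = 58
F (Minnie): min(44, 45, 58) = 44
Root (Maxine): max(21, 44) = 44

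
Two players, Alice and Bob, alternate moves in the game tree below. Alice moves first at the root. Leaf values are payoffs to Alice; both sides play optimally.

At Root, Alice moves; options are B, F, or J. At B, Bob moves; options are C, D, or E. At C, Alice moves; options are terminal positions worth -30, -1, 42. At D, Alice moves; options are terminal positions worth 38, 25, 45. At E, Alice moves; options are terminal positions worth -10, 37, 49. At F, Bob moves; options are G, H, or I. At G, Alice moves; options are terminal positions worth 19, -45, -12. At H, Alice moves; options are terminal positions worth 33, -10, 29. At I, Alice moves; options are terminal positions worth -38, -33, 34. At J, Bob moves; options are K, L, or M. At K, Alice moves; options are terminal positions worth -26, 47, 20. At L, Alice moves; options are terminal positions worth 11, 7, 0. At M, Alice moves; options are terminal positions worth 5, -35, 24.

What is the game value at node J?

K: max(-26, 47, 20) = 47
L: max(11, 7, 0) = 11
M: max(5, -35, 24) = 24
J: min(47, 11, 24) = 11

11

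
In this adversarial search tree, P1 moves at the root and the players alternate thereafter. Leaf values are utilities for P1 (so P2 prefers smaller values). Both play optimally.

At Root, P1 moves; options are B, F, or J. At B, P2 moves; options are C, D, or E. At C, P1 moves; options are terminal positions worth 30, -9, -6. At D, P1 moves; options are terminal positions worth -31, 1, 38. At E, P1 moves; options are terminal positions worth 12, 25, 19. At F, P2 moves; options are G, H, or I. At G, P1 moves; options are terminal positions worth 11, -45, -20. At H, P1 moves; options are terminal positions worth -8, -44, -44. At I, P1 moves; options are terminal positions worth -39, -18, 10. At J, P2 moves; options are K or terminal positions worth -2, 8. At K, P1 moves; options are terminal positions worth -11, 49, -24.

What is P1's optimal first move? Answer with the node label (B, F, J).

C (P1): max(30, -9, -6) = 30
D (P1): max(-31, 1, 38) = 38
E (P1): max(12, 25, 19) = 25
B (P2): min(30, 38, 25) = 25
G (P1): max(11, -45, -20) = 11
H (P1): max(-8, -44, -44) = -8
I (P1): max(-39, -18, 10) = 10
F (P2): min(11, -8, 10) = -8
K (P1): max(-11, 49, -24) = 49
J (P2): min(49, -2, 8) = -2
Root (P1): max(25, -8, -2) = 25
P1 picks the child with the highest value: B (value 25).

B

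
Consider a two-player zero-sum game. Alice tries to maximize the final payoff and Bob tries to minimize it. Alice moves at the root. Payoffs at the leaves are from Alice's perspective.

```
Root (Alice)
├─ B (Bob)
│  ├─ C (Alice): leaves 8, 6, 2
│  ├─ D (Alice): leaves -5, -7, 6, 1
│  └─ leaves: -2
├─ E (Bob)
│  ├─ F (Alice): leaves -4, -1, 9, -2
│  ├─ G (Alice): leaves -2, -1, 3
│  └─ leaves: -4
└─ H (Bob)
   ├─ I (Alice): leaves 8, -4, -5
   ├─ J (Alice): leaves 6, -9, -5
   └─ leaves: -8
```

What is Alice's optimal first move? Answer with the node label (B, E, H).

B

C (Alice): max(8, 6, 2) = 8
D (Alice): max(-5, -7, 6, 1) = 6
B (Bob): min(8, 6, -2) = -2
F (Alice): max(-4, -1, 9, -2) = 9
G (Alice): max(-2, -1, 3) = 3
E (Bob): min(9, 3, -4) = -4
I (Alice): max(8, -4, -5) = 8
J (Alice): max(6, -9, -5) = 6
H (Bob): min(8, 6, -8) = -8
Root (Alice): max(-2, -4, -8) = -2
Alice picks the child with the highest value: B (value -2).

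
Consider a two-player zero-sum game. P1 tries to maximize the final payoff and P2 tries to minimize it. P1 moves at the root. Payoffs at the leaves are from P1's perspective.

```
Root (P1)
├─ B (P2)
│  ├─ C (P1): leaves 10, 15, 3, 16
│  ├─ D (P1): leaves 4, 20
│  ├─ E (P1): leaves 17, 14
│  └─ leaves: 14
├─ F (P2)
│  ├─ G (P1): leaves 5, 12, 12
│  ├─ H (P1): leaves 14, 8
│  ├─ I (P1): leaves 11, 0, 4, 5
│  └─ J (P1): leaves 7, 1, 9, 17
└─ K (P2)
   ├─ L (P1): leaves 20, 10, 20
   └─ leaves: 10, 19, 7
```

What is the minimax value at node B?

C: max(10, 15, 3, 16) = 16
D: max(4, 20) = 20
E: max(17, 14) = 17
B: min(16, 20, 17, 14) = 14

14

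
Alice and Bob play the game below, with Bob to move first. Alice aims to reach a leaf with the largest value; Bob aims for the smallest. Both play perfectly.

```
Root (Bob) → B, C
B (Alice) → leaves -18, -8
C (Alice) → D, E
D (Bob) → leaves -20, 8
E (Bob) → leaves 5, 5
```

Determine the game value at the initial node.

-8

B (Alice): max(-18, -8) = -8
D (Bob): min(-20, 8) = -20
E (Bob): min(5, 5) = 5
C (Alice): max(-20, 5) = 5
Root (Bob): min(-8, 5) = -8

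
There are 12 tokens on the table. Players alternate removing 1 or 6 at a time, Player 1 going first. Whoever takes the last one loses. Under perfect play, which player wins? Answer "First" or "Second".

Mark each pile size as W (mover wins) or L (mover loses):
i:   0  1  2  3  4  5  6  7  8  9 10 11 12
     W  L  W  L  W  L  W  W  L  W  L  W  L
Position 12 is L, so the second player wins.

Second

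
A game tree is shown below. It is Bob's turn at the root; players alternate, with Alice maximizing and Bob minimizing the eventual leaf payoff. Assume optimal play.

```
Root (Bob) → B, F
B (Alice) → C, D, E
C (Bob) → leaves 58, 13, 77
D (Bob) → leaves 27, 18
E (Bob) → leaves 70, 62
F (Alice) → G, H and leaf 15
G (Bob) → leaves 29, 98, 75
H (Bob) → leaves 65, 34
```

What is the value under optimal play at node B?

62

C: min(58, 13, 77) = 13
D: min(27, 18) = 18
E: min(70, 62) = 62
B: max(13, 18, 62) = 62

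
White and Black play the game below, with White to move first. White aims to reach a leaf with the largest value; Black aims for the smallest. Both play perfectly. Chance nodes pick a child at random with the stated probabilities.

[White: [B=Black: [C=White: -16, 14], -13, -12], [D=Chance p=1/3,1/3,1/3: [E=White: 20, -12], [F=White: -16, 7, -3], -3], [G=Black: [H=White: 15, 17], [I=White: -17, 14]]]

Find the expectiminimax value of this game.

C (White): max(-16, 14) = 14
B (Black): min(14, -13, -12) = -13
E (White): max(20, -12) = 20
F (White): max(-16, 7, -3) = 7
D (Chance): 1/3·20 + 1/3·7 + 1/3·-3 = 8
H (White): max(15, 17) = 17
I (White): max(-17, 14) = 14
G (Black): min(17, 14) = 14
Root (White): max(-13, 8, 14) = 14

14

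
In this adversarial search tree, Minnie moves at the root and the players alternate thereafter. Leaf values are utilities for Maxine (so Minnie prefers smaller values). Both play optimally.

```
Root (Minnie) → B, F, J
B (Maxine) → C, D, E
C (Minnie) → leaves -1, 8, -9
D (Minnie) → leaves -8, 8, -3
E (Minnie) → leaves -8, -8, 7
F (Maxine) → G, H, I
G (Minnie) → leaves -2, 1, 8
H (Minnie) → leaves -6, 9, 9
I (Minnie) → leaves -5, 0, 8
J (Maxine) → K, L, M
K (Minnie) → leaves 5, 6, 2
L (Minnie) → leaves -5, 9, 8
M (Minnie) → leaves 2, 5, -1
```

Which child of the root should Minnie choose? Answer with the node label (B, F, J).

B

C (Minnie): min(-1, 8, -9) = -9
D (Minnie): min(-8, 8, -3) = -8
E (Minnie): min(-8, -8, 7) = -8
B (Maxine): max(-9, -8, -8) = -8
G (Minnie): min(-2, 1, 8) = -2
H (Minnie): min(-6, 9, 9) = -6
I (Minnie): min(-5, 0, 8) = -5
F (Maxine): max(-2, -6, -5) = -2
K (Minnie): min(5, 6, 2) = 2
L (Minnie): min(-5, 9, 8) = -5
M (Minnie): min(2, 5, -1) = -1
J (Maxine): max(2, -5, -1) = 2
Root (Minnie): min(-8, -2, 2) = -8
Minnie picks the child with the lowest value: B (value -8).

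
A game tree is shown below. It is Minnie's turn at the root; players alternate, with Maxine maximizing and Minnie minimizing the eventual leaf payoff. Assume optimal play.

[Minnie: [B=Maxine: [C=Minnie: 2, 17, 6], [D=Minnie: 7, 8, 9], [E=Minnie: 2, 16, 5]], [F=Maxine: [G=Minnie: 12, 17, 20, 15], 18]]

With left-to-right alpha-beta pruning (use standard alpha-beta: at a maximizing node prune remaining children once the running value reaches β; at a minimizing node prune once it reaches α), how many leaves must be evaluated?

C [α=-∞,β=+∞]: v=2
D [α=2,β=+∞]: v=7
E [α=7,β=+∞]: v=2 after child 1 ≤ α → α-cutoff, skip 2
B [α=-∞,β=+∞]: v=7
G [α=-∞,β=7]: v=12
F [α=-∞,β=7]: v=12 after child 1 ≥ β → β-cutoff, skip 1
Root [α=-∞,β=+∞]: v=7
Leaves evaluated: 11 of 14.

11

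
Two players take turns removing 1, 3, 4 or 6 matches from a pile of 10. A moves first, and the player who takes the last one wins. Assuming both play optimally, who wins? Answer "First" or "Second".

First

W/L table (W = player to move can force a win):
i:   0  1  2  3  4  5  6  7  8  9 10
     L  W  L  W  W  W  W  L  W  L  W
Position 10 is W, so the first player wins.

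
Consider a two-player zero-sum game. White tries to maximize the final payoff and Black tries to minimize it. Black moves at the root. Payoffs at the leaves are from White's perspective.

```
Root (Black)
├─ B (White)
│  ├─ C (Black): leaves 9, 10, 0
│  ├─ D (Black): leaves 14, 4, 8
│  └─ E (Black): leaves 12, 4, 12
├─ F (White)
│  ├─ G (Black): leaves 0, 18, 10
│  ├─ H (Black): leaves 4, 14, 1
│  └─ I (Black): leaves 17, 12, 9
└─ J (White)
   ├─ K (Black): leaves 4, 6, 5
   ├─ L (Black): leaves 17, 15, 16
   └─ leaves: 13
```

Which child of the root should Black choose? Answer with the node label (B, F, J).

B

C (Black): min(9, 10, 0) = 0
D (Black): min(14, 4, 8) = 4
E (Black): min(12, 4, 12) = 4
B (White): max(0, 4, 4) = 4
G (Black): min(0, 18, 10) = 0
H (Black): min(4, 14, 1) = 1
I (Black): min(17, 12, 9) = 9
F (White): max(0, 1, 9) = 9
K (Black): min(4, 6, 5) = 4
L (Black): min(17, 15, 16) = 15
J (White): max(4, 15, 13) = 15
Root (Black): min(4, 9, 15) = 4
Black picks the child with the lowest value: B (value 4).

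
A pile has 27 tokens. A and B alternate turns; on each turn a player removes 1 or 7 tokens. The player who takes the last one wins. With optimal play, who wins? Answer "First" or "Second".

W/L table (W = player to move can force a win):
i:   0  1  2  3  4  5  6  7  8  9 10 11 12 13 14 15 16 17 18 19 20 21 22 23 24 25 26 27
     L  W  L  W  L  W  L  W  L  W  L  W  L  W  L  W  L  W  L  W  L  W  L  W  L  W  L  W
Position 27 is W, so the first player wins.

First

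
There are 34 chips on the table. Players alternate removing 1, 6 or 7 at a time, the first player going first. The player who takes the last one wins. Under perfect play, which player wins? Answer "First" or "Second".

First

i:   0  1  2  3  4  5  6  7  8  9 10 11 12 13 14 15 16 17 18 19 20 21 22 23 24 25 26 27 28 29 30 31 32 33 34
     L  W  L  W  L  W  W  W  W  W  W  W  L  W  L  W  L  W  W  W  W  W  W  W  L  W  L  W  L  W  W  W  W  W  W
Position 34 is W, so the first player wins.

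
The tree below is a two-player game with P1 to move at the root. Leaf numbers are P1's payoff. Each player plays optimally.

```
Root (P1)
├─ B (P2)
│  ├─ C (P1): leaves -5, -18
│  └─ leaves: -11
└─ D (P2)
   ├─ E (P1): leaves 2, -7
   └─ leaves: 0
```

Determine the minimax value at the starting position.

C (P1): max(-5, -18) = -5
B (P2): min(-5, -11) = -11
E (P1): max(2, -7) = 2
D (P2): min(2, 0) = 0
Root (P1): max(-11, 0) = 0

0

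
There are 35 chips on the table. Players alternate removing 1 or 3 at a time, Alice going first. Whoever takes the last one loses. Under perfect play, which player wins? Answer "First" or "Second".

Second

i:   0  1  2  3  4  5  6  7  8  9 10 11 12 13 14 15 16 17 18 19 20 21 22 23 24 25 26 27 28 29 30 31 32 33 34 35
     W  L  W  L  W  L  W  L  W  L  W  L  W  L  W  L  W  L  W  L  W  L  W  L  W  L  W  L  W  L  W  L  W  L  W  L
Position 35 is L, so the second player wins.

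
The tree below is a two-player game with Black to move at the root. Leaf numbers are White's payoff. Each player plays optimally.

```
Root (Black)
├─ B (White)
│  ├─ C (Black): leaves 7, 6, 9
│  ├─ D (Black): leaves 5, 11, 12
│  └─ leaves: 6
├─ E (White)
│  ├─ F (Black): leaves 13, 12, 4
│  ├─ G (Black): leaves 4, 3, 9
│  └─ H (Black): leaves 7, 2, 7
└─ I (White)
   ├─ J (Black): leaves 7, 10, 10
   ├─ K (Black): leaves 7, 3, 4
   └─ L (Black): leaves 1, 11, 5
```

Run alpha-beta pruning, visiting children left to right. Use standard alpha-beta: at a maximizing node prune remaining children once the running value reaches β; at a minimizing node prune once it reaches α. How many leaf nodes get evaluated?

C [α=-∞,β=+∞]: v=6
D [α=6,β=+∞]: v=5 after child 1 ≤ α → α-cutoff, skip 2
B [α=-∞,β=+∞]: v=6
F [α=-∞,β=6]: v=4
G [α=4,β=6]: v=4 after child 1 ≤ α → α-cutoff, skip 2
H [α=4,β=6]: v=2 after child 2 ≤ α → α-cutoff, skip 1
E [α=-∞,β=6]: v=4
J [α=-∞,β=4]: v=7
I [α=-∞,β=4]: v=7 after child 1 ≥ β → β-cutoff, skip 2
Root [α=-∞,β=+∞]: v=4
Leaves evaluated: 14 of 25.

14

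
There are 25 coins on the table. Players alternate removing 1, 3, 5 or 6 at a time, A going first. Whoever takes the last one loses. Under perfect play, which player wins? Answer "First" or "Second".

Second

Compute winning (W) and losing (L) positions by backward induction:
i:   0  1  2  3  4  5  6  7  8  9 10 11 12 13 14 15 16 17 18 19 20 21 22 23 24 25
     W  L  W  L  W  L  W  W  W  W  W  W  L  W  L  W  L  W  W  W  W  W  W  L  W  L
Position 25 is L, so the second player wins.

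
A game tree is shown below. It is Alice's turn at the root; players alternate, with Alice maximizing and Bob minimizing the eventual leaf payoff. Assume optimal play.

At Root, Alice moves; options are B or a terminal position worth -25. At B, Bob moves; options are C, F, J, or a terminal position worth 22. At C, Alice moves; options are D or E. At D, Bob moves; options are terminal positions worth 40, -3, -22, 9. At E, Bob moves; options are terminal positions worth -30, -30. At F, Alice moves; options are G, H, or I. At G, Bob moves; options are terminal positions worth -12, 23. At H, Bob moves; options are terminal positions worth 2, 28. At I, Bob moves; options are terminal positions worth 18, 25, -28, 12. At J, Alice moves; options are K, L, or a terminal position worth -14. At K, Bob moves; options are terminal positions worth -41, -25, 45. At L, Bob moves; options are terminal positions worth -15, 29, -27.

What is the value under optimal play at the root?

-22

D (Bob): min(40, -3, -22, 9) = -22
E (Bob): min(-30, -30) = -30
C (Alice): max(-22, -30) = -22
G (Bob): min(-12, 23) = -12
H (Bob): min(2, 28) = 2
I (Bob): min(18, 25, -28, 12) = -28
F (Alice): max(-12, 2, -28) = 2
K (Bob): min(-41, -25, 45) = -41
L (Bob): min(-15, 29, -27) = -27
J (Alice): max(-41, -27, -14) = -14
B (Bob): min(-22, 2, -14, 22) = -22
Root (Alice): max(-22, -25) = -22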